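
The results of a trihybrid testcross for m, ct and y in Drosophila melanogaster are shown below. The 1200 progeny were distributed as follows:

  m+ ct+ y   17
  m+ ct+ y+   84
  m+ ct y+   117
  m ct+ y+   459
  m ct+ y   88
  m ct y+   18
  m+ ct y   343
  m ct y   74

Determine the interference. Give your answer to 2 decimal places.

The two most frequent reciprocal classes, m ct+ y+ and m+ ct y, are the parental types, so the F1 was m ct+ y+ / m+ ct y.
The two rarest classes, m ct y+ and m+ ct+ y, are the double crossovers. Comparing them with the parentals, only the ct allele has switched, so ct is the middle locus and the order is y – ct – m.
y–ct: (205 + 35)/1200 = 0.2000; ct–m: (158 + 35)/1200 = 0.1608.
Expected DCO frequency = 0.2000 × 0.1608 ≈ 0.03216; observed = 35/1200 ≈ 0.02917.
Coefficient of coincidence = 0.02917/0.03216 ≈ 0.91; interference = 1 − 0.91 = 0.09.

0.09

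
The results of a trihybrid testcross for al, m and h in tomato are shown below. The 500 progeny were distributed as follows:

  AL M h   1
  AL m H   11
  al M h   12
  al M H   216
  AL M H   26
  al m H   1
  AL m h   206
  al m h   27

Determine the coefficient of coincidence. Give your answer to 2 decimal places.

The two most frequent reciprocal classes, AL m h and al M H, are the parental types, so the F1 was AL m h / al M H.
The two rarest classes, AL M h and al m H, are the double crossovers. Comparing them with the parentals, only the m allele has switched, so m is the middle locus and the order is h – m – al.
h–m: (23 + 2)/500 = 0.0500; m–al: (53 + 2)/500 = 0.1100.
Expected DCO frequency = 0.0500 × 0.1100 ≈ 0.00550; observed = 2/500 ≈ 0.00400.
Coefficient of coincidence = 0.00400/0.00550 ≈ 0.73.

0.73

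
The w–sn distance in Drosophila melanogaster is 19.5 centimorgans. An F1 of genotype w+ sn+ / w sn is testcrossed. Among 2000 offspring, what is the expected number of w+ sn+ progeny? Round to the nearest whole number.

805

A map distance of 19.5 centimorgans corresponds to a recombination frequency of 0.195.
The F1 is w+ sn+ / w sn, so w+ sn+ is a parental gamete class with expected frequency (1 − r)/2 = 0.805/2 = 0.4025.
Expected number = 0.4025 × 2000 = 805.00 ≈ 805.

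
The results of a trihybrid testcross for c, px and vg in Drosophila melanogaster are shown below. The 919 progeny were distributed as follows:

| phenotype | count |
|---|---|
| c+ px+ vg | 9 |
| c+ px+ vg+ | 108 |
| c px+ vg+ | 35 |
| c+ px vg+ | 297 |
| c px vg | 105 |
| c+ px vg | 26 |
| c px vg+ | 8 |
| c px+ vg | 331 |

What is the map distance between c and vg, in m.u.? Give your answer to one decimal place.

The two most frequent reciprocal classes, c+ px vg+ and c px+ vg, are the parental types, so the F1 was c+ px vg+ / c px+ vg.
The two rarest classes, c px vg+ and c+ px+ vg, are the double crossovers. Comparing them with the parentals, only the c allele has switched, so c is the middle locus and the order is px – c – vg.
Crossovers in the c–vg interval produce the single-crossover classes c+ px vg and c px+ vg+ (26 + 35 = 61) plus the double crossovers (17).
RF(c–vg) = (61 + 17) / 919 = 78/919 = 0.0849 → 8.5 m.u.

8.5 m.u.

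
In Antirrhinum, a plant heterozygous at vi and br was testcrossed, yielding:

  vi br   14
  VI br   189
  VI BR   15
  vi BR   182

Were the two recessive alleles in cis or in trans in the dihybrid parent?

trans

The two most frequent classes are VI br (189) and vi BR (182); these are the parental (non-recombinant) types.
So the F1 carried VI br on one chromosome and vi BR on the other — the recessive alleles are on opposite chromosomes (trans / repulsion).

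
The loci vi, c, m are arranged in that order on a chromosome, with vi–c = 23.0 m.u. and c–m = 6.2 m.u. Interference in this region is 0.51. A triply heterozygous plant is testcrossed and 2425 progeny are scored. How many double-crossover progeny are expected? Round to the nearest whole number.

Map distances give recombination frequencies of 0.230 and 0.062 for the two intervals.
With interference 0.51 (so coincidence = 0.49), expected double-crossover frequency = 0.230 × 0.062 × 0.49 = 0.00699.
Expected number = 0.00699 × 2425 = 16.94 ≈ 17.

17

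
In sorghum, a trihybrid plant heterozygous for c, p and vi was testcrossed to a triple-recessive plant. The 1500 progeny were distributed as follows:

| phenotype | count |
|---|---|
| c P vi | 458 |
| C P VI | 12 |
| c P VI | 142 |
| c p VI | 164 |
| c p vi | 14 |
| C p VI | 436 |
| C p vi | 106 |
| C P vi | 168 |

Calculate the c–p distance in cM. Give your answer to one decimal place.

The two most frequent reciprocal classes, C p VI and c P vi, are the parental types, so the F1 was C p VI / c P vi.
The two rarest classes, C P VI and c p vi, are the double crossovers. Comparing them with the parentals, only the p allele has switched, so p is the middle locus and the order is vi – p – c.
Crossovers in the p–c interval produce the single-crossover classes c p VI and C P vi (164 + 168 = 332) plus the double crossovers (26).
RF(p–c) = (332 + 26) / 1500 = 358/1500 = 0.2387 → 23.9 cM.

23.9 cM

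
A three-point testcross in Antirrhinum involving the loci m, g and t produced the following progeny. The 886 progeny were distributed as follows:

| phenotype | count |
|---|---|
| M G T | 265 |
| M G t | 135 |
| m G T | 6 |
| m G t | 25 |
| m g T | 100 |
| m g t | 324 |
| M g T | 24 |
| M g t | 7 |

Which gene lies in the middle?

The two most frequent reciprocal classes, M G T and m g t, are the parental types, so the F1 was M G T / m g t.
The two rarest classes, m G T and M g t, are the double crossovers. Comparing them with the parentals, only the m allele has switched, so m is the middle locus and the order is g – m – t.

m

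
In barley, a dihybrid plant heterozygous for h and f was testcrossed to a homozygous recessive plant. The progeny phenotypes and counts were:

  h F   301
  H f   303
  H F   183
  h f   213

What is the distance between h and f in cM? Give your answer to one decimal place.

The two most frequent classes, H f (303) and h F (301), are the parental types, so the F1 was H f / h F.
The recombinant classes are H F and h f: 183 + 213 = 396.
Recombination frequency = 396/1000 = 0.3960 ≈ 39.6%, i.e. 39.6 cM.

39.6 cM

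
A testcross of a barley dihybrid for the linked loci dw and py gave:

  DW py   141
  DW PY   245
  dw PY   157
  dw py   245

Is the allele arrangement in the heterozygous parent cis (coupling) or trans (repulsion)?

cis

The two most frequent classes are DW PY (245) and dw py (245); these are the parental (non-recombinant) types.
So the F1 carried DW PY on one chromosome and dw py on the other — the recessive alleles are on the same chromosome (cis / coupling).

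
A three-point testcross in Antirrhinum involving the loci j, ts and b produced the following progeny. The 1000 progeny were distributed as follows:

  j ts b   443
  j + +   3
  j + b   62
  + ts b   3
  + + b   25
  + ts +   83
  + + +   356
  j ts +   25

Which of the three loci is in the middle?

The two most frequent reciprocal classes, j ts b and + + +, are the parental types, so the F1 was j ts b / + + +.
The two rarest classes, + ts b and j + +, are the double crossovers. Comparing them with the parentals, only the j allele has switched, so j is the middle locus and the order is ts – j – b.

j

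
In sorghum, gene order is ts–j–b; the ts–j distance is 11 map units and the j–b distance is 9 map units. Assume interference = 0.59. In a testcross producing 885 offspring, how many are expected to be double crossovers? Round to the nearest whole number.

4

Map distances give recombination frequencies of 0.110 and 0.090 for the two intervals.
With interference 0.59 (so coincidence = 0.41), expected double-crossover frequency = 0.110 × 0.090 × 0.41 = 0.00406.
Expected number = 0.00406 × 885 = 3.59 ≈ 4.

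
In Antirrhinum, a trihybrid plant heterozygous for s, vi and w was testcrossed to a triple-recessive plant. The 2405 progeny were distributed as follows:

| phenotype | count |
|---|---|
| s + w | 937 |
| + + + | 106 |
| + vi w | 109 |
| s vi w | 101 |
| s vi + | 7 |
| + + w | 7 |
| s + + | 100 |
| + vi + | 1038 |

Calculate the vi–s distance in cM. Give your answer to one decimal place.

9.2 cM

The two most frequent reciprocal classes, + vi + and s + w, are the parental types, so the F1 was + vi + / s + w.
The two rarest classes, s vi + and + + w, are the double crossovers. Comparing them with the parentals, only the s allele has switched, so s is the middle locus and the order is vi – s – w.
Crossovers in the vi–s interval produce the single-crossover classes + + + and s vi w (106 + 101 = 207) plus the double crossovers (14).
RF(vi–s) = (207 + 14) / 2405 = 221/2405 = 0.0919 → 9.2 cM.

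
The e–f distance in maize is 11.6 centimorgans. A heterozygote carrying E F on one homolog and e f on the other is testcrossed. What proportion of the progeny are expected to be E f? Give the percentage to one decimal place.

A map distance of 11.6 centimorgans corresponds to a recombination frequency of 0.116.
The F1 is E F / e f, so E f is a recombinant gamete class with expected frequency r/2 = 0.116/2 = 0.0580.
That is 0.0580 = 5.8% of the progeny.

5.8%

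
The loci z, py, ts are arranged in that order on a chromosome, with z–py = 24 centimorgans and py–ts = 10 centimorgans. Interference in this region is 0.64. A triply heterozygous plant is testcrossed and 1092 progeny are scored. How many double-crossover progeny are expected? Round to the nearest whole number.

9

Map distances give recombination frequencies of 0.240 and 0.100 for the two intervals.
With interference 0.64 (so coincidence = 0.36), expected double-crossover frequency = 0.240 × 0.100 × 0.36 = 0.00864.
Expected number = 0.00864 × 1092 = 9.43 ≈ 9.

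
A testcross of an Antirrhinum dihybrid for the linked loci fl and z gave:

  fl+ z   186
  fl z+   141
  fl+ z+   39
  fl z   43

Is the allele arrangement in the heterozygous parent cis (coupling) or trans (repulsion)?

trans

The two most frequent classes are fl+ z (186) and fl z+ (141); these are the parental (non-recombinant) types.
So the F1 carried fl+ z on one chromosome and fl z+ on the other — the recessive alleles are on opposite chromosomes (trans / repulsion).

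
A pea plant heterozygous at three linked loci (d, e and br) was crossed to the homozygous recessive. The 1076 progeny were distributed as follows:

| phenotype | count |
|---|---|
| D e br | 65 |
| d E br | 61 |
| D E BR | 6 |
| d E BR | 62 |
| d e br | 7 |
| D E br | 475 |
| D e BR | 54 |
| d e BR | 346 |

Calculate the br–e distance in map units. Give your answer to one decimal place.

The two most frequent reciprocal classes, d e BR and D E br, are the parental types, so the F1 was d e BR / D E br.
The two rarest classes, d e br and D E BR, are the double crossovers. Comparing them with the parentals, only the br allele has switched, so br is the middle locus and the order is d – br – e.
Crossovers in the br–e interval produce the single-crossover classes d E BR and D e br (62 + 65 = 127) plus the double crossovers (13).
RF(br–e) = (127 + 13) / 1076 = 140/1076 = 0.1301 → 13.0 map units.

13.0 map units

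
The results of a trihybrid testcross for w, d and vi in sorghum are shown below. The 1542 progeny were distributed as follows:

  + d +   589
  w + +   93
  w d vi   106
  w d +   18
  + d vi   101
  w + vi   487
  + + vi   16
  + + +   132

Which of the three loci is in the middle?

The two most frequent reciprocal classes, + d + and w + vi, are the parental types, so the F1 was + d + / w + vi.
The two rarest classes, w d + and + + vi, are the double crossovers. Comparing them with the parentals, only the w allele has switched, so w is the middle locus and the order is vi – w – d.

w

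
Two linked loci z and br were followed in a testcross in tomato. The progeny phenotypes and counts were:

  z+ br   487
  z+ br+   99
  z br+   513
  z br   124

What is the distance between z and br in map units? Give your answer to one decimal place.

18.2 map units

The two most frequent classes, z+ br (487) and z br+ (513), are the parental types, so the F1 was z+ br / z br+.
The recombinant classes are z+ br+ and z br: 99 + 124 = 223.
Recombination frequency = 223/1223 = 0.1823 ≈ 18.2%, i.e. 18.2 map units.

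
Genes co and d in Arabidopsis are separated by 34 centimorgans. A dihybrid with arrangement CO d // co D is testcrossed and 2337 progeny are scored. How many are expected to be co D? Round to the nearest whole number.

771

A map distance of 34 centimorgans corresponds to a recombination frequency of 0.340.
The F1 is CO d / co D, so co D is a parental gamete class with expected frequency (1 − r)/2 = 0.660/2 = 0.3300.
Expected number = 0.3300 × 2337 = 771.21 ≈ 771.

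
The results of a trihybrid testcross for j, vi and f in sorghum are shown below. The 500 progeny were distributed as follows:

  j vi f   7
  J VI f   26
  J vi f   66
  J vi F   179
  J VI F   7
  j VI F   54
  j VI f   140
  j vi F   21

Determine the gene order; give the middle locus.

vi

The two most frequent reciprocal classes, J vi F and j VI f, are the parental types, so the F1 was J vi F / j VI f.
The two rarest classes, J VI F and j vi f, are the double crossovers. Comparing them with the parentals, only the vi allele has switched, so vi is the middle locus and the order is j – vi – f.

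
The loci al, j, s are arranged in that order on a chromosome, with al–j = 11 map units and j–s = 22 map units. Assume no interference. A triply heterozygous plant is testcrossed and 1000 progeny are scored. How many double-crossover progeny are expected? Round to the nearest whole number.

Map distances give recombination frequencies of 0.110 and 0.220 for the two intervals.
With no interference, expected double-crossover frequency = 0.110 × 0.220 = 0.02420.
Expected number = 0.02420 × 1000 = 24.20 ≈ 24.

24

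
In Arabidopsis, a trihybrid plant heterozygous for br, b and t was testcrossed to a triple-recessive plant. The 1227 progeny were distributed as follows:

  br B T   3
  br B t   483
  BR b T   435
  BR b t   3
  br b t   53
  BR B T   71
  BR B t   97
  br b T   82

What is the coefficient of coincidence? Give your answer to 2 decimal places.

0.31

The two most frequent reciprocal classes, br B t and BR b T, are the parental types, so the F1 was br B t / BR b T.
The two rarest classes, br B T and BR b t, are the double crossovers. Comparing them with the parentals, only the t allele has switched, so t is the middle locus and the order is b – t – br.
b–t: (124 + 6)/1227 = 0.1059; t–br: (179 + 6)/1227 = 0.1508.
Expected DCO frequency = 0.1059 × 0.1508 ≈ 0.01597; observed = 6/1227 ≈ 0.00489.
Coefficient of coincidence = 0.00489/0.01597 ≈ 0.31.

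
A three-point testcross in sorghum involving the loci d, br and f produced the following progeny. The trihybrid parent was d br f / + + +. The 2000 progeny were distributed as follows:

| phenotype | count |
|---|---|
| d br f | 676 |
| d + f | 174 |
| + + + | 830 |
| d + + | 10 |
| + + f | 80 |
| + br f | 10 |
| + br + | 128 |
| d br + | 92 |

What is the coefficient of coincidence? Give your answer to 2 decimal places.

The two rarest classes, + br f and d + +, are the double crossovers. Comparing them with the parentals, only the d allele has switched, so d is the middle locus and the order is br – d – f.
br–d: (302 + 20)/2000 = 0.1610; d–f: (172 + 20)/2000 = 0.0960.
Expected DCO frequency = 0.1610 × 0.0960 ≈ 0.01546; observed = 20/2000 ≈ 0.01000.
Coefficient of coincidence = 0.01000/0.01546 ≈ 0.65.

0.65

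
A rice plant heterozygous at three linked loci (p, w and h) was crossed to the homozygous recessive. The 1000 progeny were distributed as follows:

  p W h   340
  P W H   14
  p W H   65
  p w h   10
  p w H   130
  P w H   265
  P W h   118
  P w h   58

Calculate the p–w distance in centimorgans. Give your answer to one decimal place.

27.2 centimorgans

The two most frequent reciprocal classes, p W h and P w H, are the parental types, so the F1 was p W h / P w H.
The two rarest classes, p w h and P W H, are the double crossovers. Comparing them with the parentals, only the w allele has switched, so w is the middle locus and the order is p – w – h.
Crossovers in the p–w interval produce the single-crossover classes P W h and p w H (118 + 130 = 248) plus the double crossovers (24).
RF(p–w) = (248 + 24) / 1000 = 272/1000 = 0.2720 → 27.2 centimorgans.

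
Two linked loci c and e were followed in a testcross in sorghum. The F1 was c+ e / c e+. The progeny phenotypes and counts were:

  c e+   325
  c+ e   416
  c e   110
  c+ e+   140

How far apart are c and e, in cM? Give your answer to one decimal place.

The recombinant classes are c+ e+ and c e: 140 + 110 = 250.
Recombination frequency = 250/991 = 0.2523 ≈ 25.2%, i.e. 25.2 cM.

25.2 cM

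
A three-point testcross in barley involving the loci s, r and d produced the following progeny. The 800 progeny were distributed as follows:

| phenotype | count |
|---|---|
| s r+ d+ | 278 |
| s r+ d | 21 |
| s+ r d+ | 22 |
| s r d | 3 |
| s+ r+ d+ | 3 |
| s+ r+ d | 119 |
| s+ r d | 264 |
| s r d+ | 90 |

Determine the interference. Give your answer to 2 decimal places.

0.54

The two most frequent reciprocal classes, s r+ d+ and s+ r d, are the parental types, so the F1 was s r+ d+ / s+ r d.
The two rarest classes, s+ r+ d+ and s r d, are the double crossovers. Comparing them with the parentals, only the s allele has switched, so s is the middle locus and the order is r – s – d.
r–s: (209 + 6)/800 = 0.2687; s–d: (43 + 6)/800 = 0.0612.
Expected DCO frequency = 0.2687 × 0.0612 ≈ 0.01644; observed = 6/800 ≈ 0.00750.
Coefficient of coincidence = 0.00750/0.01644 ≈ 0.46; interference = 1 − 0.46 = 0.54.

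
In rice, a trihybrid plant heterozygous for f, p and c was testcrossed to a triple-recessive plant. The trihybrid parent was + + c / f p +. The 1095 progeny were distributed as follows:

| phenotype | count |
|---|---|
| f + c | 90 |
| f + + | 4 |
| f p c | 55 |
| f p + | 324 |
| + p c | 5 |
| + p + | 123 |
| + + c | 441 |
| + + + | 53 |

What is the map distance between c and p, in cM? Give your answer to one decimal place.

The two rarest classes, + p c and f + +, are the double crossovers. Comparing them with the parentals, only the p allele has switched, so p is the middle locus and the order is f – p – c.
Crossovers in the p–c interval produce the single-crossover classes + + + and f p c (53 + 55 = 108) plus the double crossovers (9).
RF(p–c) = (108 + 9) / 1095 = 117/1095 = 0.1068 → 10.7 cM.

10.7 cM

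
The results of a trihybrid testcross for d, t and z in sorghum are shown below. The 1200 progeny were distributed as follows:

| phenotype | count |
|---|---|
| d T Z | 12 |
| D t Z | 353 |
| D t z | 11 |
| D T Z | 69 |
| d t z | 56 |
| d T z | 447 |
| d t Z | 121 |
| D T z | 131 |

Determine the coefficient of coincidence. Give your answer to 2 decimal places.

The two most frequent reciprocal classes, D t Z and d T z, are the parental types, so the F1 was D t Z / d T z.
The two rarest classes, D t z and d T Z, are the double crossovers. Comparing them with the parentals, only the z allele has switched, so z is the middle locus and the order is d – z – t.
d–z: (252 + 23)/1200 = 0.2292; z–t: (125 + 23)/1200 = 0.1233.
Expected DCO frequency = 0.2292 × 0.1233 ≈ 0.02826; observed = 23/1200 ≈ 0.01917.
Coefficient of coincidence = 0.01917/0.02826 ≈ 0.68.

0.68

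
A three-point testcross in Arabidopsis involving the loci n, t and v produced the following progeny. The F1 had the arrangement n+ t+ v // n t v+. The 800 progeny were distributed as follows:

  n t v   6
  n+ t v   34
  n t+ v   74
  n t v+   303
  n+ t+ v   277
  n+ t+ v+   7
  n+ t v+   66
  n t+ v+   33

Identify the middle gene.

v

The two rarest classes, n+ t+ v+ and n t v, are the double crossovers. Comparing them with the parentals, only the v allele has switched, so v is the middle locus and the order is t – v – n.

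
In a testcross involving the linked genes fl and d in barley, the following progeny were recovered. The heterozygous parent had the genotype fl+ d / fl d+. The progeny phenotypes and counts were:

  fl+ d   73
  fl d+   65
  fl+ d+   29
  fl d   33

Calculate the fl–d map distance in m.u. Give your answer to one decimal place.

31.0 m.u.

The recombinant classes are fl+ d+ and fl d: 29 + 33 = 62.
Recombination frequency = 62/200 = 0.3100 ≈ 31.0%, i.e. 31.0 m.u.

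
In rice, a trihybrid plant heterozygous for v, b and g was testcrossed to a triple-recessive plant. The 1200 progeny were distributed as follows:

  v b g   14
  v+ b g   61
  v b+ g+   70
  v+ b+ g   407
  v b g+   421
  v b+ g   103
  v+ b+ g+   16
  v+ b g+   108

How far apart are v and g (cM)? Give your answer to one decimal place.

20.1 cM

The two most frequent reciprocal classes, v b g+ and v+ b+ g, are the parental types, so the F1 was v b g+ / v+ b+ g.
The two rarest classes, v b g and v+ b+ g+, are the double crossovers. Comparing them with the parentals, only the g allele has switched, so g is the middle locus and the order is v – g – b.
Crossovers in the v–g interval produce the single-crossover classes v+ b g+ and v b+ g (108 + 103 = 211) plus the double crossovers (30).
RF(v–g) = (211 + 30) / 1200 = 241/1200 = 0.2008 → 20.1 cM.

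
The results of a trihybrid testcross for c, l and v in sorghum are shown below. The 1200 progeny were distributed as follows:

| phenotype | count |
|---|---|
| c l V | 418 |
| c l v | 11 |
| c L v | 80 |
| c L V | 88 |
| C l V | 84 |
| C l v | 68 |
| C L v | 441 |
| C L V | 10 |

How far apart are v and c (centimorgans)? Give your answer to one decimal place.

15.4 centimorgans

The two most frequent reciprocal classes, c l V and C L v, are the parental types, so the F1 was c l V / C L v.
The two rarest classes, c l v and C L V, are the double crossovers. Comparing them with the parentals, only the v allele has switched, so v is the middle locus and the order is c – v – l.
Crossovers in the c–v interval produce the single-crossover classes C l V and c L v (84 + 80 = 164) plus the double crossovers (21).
RF(c–v) = (164 + 21) / 1200 = 185/1200 = 0.1542 → 15.4 centimorgans.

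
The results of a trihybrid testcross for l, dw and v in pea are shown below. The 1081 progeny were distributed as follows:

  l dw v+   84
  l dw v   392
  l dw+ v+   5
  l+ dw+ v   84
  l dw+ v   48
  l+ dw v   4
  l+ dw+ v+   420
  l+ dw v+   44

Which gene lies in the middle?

The two most frequent reciprocal classes, l dw v and l+ dw+ v+, are the parental types, so the F1 was l dw v / l+ dw+ v+.
The two rarest classes, l+ dw v and l dw+ v+, are the double crossovers. Comparing them with the parentals, only the l allele has switched, so l is the middle locus and the order is v – l – dw.

l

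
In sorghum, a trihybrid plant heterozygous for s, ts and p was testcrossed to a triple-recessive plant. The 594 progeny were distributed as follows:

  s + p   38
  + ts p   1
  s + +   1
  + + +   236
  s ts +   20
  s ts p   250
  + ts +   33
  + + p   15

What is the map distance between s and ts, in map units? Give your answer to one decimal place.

The two most frequent reciprocal classes, + + + and s ts p, are the parental types, so the F1 was + + + / s ts p.
The two rarest classes, s + + and + ts p, are the double crossovers. Comparing them with the parentals, only the s allele has switched, so s is the middle locus and the order is ts – s – p.
Crossovers in the ts–s interval produce the single-crossover classes + ts + and s + p (33 + 38 = 71) plus the double crossovers (2).
RF(ts–s) = (71 + 2) / 594 = 73/594 = 0.1229 → 12.3 map units.

12.3 map units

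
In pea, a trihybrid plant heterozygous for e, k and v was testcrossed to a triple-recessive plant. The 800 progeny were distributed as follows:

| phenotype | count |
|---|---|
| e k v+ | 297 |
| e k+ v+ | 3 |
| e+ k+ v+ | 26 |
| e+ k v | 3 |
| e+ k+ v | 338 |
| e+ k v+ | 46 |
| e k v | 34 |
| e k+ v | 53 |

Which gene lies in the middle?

k

The two most frequent reciprocal classes, e k v+ and e+ k+ v, are the parental types, so the F1 was e k v+ / e+ k+ v.
The two rarest classes, e k+ v+ and e+ k v, are the double crossovers. Comparing them with the parentals, only the k allele has switched, so k is the middle locus and the order is v – k – e.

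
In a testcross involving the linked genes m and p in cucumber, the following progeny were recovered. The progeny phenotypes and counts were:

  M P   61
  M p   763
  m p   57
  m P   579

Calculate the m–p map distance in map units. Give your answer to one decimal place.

The two most frequent classes, M p (763) and m P (579), are the parental types, so the F1 was M p / m P.
The recombinant classes are M P and m p: 61 + 57 = 118.
Recombination frequency = 118/1460 = 0.0808 ≈ 8.1%, i.e. 8.1 map units.

8.1 map units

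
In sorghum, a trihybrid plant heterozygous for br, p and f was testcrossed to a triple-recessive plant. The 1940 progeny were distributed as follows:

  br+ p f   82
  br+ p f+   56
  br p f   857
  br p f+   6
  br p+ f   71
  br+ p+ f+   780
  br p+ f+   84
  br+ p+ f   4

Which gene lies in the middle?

f

The two most frequent reciprocal classes, br p f and br+ p+ f+, are the parental types, so the F1 was br p f / br+ p+ f+.
The two rarest classes, br p f+ and br+ p+ f, are the double crossovers. Comparing them with the parentals, only the f allele has switched, so f is the middle locus and the order is p – f – br.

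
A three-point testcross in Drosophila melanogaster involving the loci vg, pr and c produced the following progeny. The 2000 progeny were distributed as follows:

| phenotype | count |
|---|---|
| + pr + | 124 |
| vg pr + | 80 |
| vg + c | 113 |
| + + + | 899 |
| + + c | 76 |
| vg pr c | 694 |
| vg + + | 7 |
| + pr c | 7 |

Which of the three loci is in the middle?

The two most frequent reciprocal classes, vg pr c and + + +, are the parental types, so the F1 was vg pr c / + + +.
The two rarest classes, + pr c and vg + +, are the double crossovers. Comparing them with the parentals, only the vg allele has switched, so vg is the middle locus and the order is pr – vg – c.

vg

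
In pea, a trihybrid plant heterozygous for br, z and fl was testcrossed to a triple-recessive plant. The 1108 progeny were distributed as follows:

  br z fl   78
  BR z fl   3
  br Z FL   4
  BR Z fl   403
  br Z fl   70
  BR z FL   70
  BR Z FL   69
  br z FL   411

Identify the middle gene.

The two most frequent reciprocal classes, BR Z fl and br z FL, are the parental types, so the F1 was BR Z fl / br z FL.
The two rarest classes, BR z fl and br Z FL, are the double crossovers. Comparing them with the parentals, only the z allele has switched, so z is the middle locus and the order is fl – z – br.

z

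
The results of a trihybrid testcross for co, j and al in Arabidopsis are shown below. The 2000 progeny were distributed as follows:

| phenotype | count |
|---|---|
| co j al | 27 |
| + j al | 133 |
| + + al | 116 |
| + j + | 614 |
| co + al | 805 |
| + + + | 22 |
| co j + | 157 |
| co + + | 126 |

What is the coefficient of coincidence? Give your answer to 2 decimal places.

0.99

The two most frequent reciprocal classes, co + al and + j +, are the parental types, so the F1 was co + al / + j +.
The two rarest classes, co j al and + + +, are the double crossovers. Comparing them with the parentals, only the j allele has switched, so j is the middle locus and the order is co – j – al.
co–j: (273 + 49)/2000 = 0.1610; j–al: (259 + 49)/2000 = 0.1540.
Expected DCO frequency = 0.1610 × 0.1540 ≈ 0.02479; observed = 49/2000 ≈ 0.02450.
Coefficient of coincidence = 0.02450/0.02479 ≈ 0.99.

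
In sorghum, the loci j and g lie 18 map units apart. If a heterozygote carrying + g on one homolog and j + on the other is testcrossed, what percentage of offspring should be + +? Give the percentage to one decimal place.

A map distance of 18 map units corresponds to a recombination frequency of 0.180.
The F1 is + g / j +, so + + is a recombinant gamete class with expected frequency r/2 = 0.180/2 = 0.0900.
That is 0.0900 = 9.0% of the progeny.

9.0%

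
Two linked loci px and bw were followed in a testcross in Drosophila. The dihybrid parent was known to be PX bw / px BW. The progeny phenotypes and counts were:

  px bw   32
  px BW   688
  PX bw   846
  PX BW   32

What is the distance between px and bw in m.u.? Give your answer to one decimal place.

The recombinant classes are PX BW and px bw: 32 + 32 = 64.
Recombination frequency = 64/1598 = 0.0401 ≈ 4.0%, i.e. 4.0 m.u.

4.0 m.u.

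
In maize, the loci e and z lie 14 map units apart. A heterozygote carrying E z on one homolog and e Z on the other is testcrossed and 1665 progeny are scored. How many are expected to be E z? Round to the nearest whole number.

A map distance of 14 map units corresponds to a recombination frequency of 0.140.
The F1 is E z / e Z, so E z is a parental gamete class with expected frequency (1 − r)/2 = 0.860/2 = 0.4300.
Expected number = 0.4300 × 1665 = 715.95 ≈ 716.

716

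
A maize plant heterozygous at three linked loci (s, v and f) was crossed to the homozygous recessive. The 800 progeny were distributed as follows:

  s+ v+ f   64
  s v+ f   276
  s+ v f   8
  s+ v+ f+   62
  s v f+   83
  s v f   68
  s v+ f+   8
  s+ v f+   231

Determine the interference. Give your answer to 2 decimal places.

The two most frequent reciprocal classes, s v+ f and s+ v f+, are the parental types, so the F1 was s v+ f / s+ v f+.
The two rarest classes, s v+ f+ and s+ v f, are the double crossovers. Comparing them with the parentals, only the f allele has switched, so f is the middle locus and the order is v – f – s.
v–f: (130 + 16)/800 = 0.1825; f–s: (147 + 16)/800 = 0.2037.
Expected DCO frequency = 0.1825 × 0.2037 ≈ 0.03718; observed = 16/800 ≈ 0.02000.
Coefficient of coincidence = 0.02000/0.03718 ≈ 0.54; interference = 1 − 0.54 = 0.46.

0.46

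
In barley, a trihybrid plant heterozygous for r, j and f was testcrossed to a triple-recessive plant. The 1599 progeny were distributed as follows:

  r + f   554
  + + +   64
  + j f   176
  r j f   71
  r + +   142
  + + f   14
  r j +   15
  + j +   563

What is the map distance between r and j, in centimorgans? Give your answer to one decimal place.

The two most frequent reciprocal classes, + j + and r + f, are the parental types, so the F1 was + j + / r + f.
The two rarest classes, r j + and + + f, are the double crossovers. Comparing them with the parentals, only the r allele has switched, so r is the middle locus and the order is j – r – f.
Crossovers in the j–r interval produce the single-crossover classes + + + and r j f (64 + 71 = 135) plus the double crossovers (29).
RF(j–r) = (135 + 29) / 1599 = 164/1599 = 0.1026 → 10.3 centimorgans.

10.3 centimorgans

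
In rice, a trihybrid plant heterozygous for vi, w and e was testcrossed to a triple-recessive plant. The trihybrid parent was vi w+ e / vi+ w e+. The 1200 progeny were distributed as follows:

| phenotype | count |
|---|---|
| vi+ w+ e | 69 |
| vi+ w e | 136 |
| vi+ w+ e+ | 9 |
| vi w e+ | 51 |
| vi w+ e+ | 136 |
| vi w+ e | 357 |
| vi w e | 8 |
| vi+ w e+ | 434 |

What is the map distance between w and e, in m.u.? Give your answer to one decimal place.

The two rarest classes, vi w e and vi+ w+ e+, are the double crossovers. Comparing them with the parentals, only the w allele has switched, so w is the middle locus and the order is vi – w – e.
Crossovers in the w–e interval produce the single-crossover classes vi w+ e+ and vi+ w e (136 + 136 = 272) plus the double crossovers (17).
RF(w–e) = (272 + 17) / 1200 = 289/1200 = 0.2408 → 24.1 m.u.

24.1 m.u.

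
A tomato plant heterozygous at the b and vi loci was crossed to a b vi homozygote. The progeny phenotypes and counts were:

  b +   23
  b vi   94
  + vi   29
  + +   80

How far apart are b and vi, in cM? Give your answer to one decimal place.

23.0 cM

The two most frequent classes, + + (80) and b vi (94), are the parental types, so the F1 was + + / b vi.
The recombinant classes are + vi and b +: 29 + 23 = 52.
Recombination frequency = 52/226 = 0.2301 ≈ 23.0%, i.e. 23.0 cM.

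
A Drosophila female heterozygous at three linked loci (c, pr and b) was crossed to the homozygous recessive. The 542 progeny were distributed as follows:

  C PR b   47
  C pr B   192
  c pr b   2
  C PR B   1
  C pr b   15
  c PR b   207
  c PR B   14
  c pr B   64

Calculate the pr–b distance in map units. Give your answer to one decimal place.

The two most frequent reciprocal classes, c PR b and C pr B, are the parental types, so the F1 was c PR b / C pr B.
The two rarest classes, c pr b and C PR B, are the double crossovers. Comparing them with the parentals, only the pr allele has switched, so pr is the middle locus and the order is c – pr – b.
Crossovers in the pr–b interval produce the single-crossover classes c PR B and C pr b (14 + 15 = 29) plus the double crossovers (3).
RF(pr–b) = (29 + 3) / 542 = 32/542 = 0.0590 → 5.9 map units.

5.9 map units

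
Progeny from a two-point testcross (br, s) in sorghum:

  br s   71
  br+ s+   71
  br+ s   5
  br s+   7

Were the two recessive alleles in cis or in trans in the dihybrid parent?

The two most frequent classes are br+ s+ (71) and br s (71); these are the parental (non-recombinant) types.
So the F1 carried br+ s+ on one chromosome and br s on the other — the recessive alleles are on the same chromosome (cis / coupling).

cis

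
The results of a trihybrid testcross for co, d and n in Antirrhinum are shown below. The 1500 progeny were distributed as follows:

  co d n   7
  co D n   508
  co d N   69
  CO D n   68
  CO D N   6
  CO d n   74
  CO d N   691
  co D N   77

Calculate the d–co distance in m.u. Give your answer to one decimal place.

The two most frequent reciprocal classes, CO d N and co D n, are the parental types, so the F1 was CO d N / co D n.
The two rarest classes, CO D N and co d n, are the double crossovers. Comparing them with the parentals, only the d allele has switched, so d is the middle locus and the order is co – d – n.
Crossovers in the co–d interval produce the single-crossover classes co d N and CO D n (69 + 68 = 137) plus the double crossovers (13).
RF(co–d) = (137 + 13) / 1500 = 150/1500 = 0.1000 → 10.0 m.u.

10.0 m.u.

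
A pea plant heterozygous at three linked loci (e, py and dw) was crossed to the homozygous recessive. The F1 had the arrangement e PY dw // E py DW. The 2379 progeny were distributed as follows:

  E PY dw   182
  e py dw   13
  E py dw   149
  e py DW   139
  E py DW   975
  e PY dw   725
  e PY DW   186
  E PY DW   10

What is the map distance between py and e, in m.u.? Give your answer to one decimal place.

14.5 m.u.

The two rarest classes, e py dw and E PY DW, are the double crossovers. Comparing them with the parentals, only the py allele has switched, so py is the middle locus and the order is dw – py – e.
Crossovers in the py–e interval produce the single-crossover classes E PY dw and e py DW (182 + 139 = 321) plus the double crossovers (23).
RF(py–e) = (321 + 23) / 2379 = 344/2379 = 0.1446 → 14.5 m.u.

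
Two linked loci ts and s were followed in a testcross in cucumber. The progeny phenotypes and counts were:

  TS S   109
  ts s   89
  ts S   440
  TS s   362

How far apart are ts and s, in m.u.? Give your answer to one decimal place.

The two most frequent classes, TS s (362) and ts S (440), are the parental types, so the F1 was TS s / ts S.
The recombinant classes are TS S and ts s: 109 + 89 = 198.
Recombination frequency = 198/1000 = 0.1980 ≈ 19.8%, i.e. 19.8 m.u.

19.8 m.u.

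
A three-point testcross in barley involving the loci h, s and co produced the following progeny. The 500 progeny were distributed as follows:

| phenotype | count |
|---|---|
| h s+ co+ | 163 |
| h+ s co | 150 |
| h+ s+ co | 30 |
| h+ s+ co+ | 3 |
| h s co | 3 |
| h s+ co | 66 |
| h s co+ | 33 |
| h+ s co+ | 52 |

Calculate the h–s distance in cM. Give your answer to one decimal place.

The two most frequent reciprocal classes, h s+ co+ and h+ s co, are the parental types, so the F1 was h s+ co+ / h+ s co.
The two rarest classes, h+ s+ co+ and h s co, are the double crossovers. Comparing them with the parentals, only the h allele has switched, so h is the middle locus and the order is s – h – co.
Crossovers in the s–h interval produce the single-crossover classes h s co+ and h+ s+ co (33 + 30 = 63) plus the double crossovers (6).
RF(s–h) = (63 + 6) / 500 = 69/500 = 0.1380 → 13.8 cM.

13.8 cM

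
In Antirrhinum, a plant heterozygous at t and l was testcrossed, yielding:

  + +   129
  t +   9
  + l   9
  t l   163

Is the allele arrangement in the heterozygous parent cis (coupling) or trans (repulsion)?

cis

The two most frequent classes are + + (129) and t l (163); these are the parental (non-recombinant) types.
So the F1 carried + + on one chromosome and t l on the other — the recessive alleles are on the same chromosome (cis / coupling).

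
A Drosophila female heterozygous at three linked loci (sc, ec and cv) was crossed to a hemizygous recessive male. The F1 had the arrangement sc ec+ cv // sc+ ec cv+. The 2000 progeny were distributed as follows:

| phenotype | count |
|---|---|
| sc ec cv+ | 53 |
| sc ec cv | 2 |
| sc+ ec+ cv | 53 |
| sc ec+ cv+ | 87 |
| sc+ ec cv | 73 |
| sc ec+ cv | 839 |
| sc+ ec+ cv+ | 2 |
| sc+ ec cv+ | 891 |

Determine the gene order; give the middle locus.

ec

The two rarest classes, sc ec cv and sc+ ec+ cv+, are the double crossovers. Comparing them with the parentals, only the ec allele has switched, so ec is the middle locus and the order is cv – ec – sc.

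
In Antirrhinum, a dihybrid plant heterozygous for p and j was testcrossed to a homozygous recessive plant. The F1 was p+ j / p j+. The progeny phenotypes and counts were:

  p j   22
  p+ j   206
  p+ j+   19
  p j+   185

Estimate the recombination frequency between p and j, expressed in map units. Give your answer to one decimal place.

The recombinant classes are p+ j+ and p j: 19 + 22 = 41.
Recombination frequency = 41/432 = 0.0949 ≈ 9.5%, i.e. 9.5 map units.

9.5 map units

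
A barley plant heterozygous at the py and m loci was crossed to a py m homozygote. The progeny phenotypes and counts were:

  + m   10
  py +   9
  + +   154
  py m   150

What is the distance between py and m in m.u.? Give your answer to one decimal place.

The two most frequent classes, + + (154) and py m (150), are the parental types, so the F1 was + + / py m.
The recombinant classes are + m and py +: 10 + 9 = 19.
Recombination frequency = 19/323 = 0.0588 ≈ 5.9%, i.e. 5.9 m.u.

5.9 m.u.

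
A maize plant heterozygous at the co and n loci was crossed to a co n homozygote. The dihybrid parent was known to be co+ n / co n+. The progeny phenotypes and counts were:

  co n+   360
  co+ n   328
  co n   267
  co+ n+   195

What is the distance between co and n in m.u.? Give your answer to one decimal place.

The recombinant classes are co+ n+ and co n: 195 + 267 = 462.
Recombination frequency = 462/1150 = 0.4017 ≈ 40.2%, i.e. 40.2 m.u.

40.2 m.u.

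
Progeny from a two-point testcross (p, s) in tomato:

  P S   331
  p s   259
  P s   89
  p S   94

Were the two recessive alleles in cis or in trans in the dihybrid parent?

cis

The two most frequent classes are P S (331) and p s (259); these are the parental (non-recombinant) types.
So the F1 carried P S on one chromosome and p s on the other — the recessive alleles are on the same chromosome (cis / coupling).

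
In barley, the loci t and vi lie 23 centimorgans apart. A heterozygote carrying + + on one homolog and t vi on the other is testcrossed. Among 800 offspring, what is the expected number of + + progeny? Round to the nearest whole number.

A map distance of 23 centimorgans corresponds to a recombination frequency of 0.230.
The F1 is + + / t vi, so + + is a parental gamete class with expected frequency (1 − r)/2 = 0.770/2 = 0.3850.
Expected number = 0.3850 × 800 = 308.00 ≈ 308.

308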